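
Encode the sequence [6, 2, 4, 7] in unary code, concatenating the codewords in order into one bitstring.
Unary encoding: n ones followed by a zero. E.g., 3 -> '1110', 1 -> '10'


Encode each number as n ones followed by a terminating 0:
  6 -> 1111110 (7 bits)
  2 -> 110 (3 bits)
  4 -> 11110 (5 bits)
  7 -> 11111110 (8 bits)
Total length = 7 + 3 + 5 + 8 = 23 bits.

Unary([6, 2, 4, 7]) = 11111101101111011111110 (23 bits)


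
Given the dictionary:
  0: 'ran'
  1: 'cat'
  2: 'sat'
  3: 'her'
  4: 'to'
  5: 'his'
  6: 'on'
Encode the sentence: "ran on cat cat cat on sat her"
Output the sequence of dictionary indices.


Look up each word in the dictionary:
  'ran' -> 0
  'on' -> 6
  'cat' -> 1
  'cat' -> 1
  'cat' -> 1
  'on' -> 6
  'sat' -> 2
  'her' -> 3

Encoded: [0, 6, 1, 1, 1, 6, 2, 3]


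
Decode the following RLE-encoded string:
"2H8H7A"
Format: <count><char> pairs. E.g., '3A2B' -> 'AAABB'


Expanding each <count><char> pair:
  2H -> 'HH'
  8H -> 'HHHHHHHH'
  7A -> 'AAAAAAA'

Decoded = HHHHHHHHHHAAAAAAA


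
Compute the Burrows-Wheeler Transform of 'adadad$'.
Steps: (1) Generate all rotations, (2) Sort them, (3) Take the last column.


Rotations (sorted):
  0: $adadad -> last char: d
  1: ad$adad -> last char: d
  2: adad$ad -> last char: d
  3: adadad$ -> last char: $
  4: d$adada -> last char: a
  5: dad$ada -> last char: a
  6: dadad$a -> last char: a


BWT = ddd$aaa


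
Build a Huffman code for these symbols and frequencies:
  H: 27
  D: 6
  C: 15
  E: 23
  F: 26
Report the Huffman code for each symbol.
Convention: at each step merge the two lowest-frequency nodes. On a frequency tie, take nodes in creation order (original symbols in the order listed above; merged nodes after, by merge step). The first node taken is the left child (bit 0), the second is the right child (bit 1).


Huffman tree construction:
Step 1: Merge D(6) + C(15) = 21
Step 2: Merge (D+C)(21) + E(23) = 44
Step 3: Merge F(26) + H(27) = 53
Step 4: Merge ((D+C)+E)(44) + (F+H)(53) = 97
Read each symbol's code off the tree from the root (left child = 0, right child = 1).

Codes:
  H: 11 (length 2)
  D: 000 (length 3)
  C: 001 (length 3)
  E: 01 (length 2)
  F: 10 (length 2)
Average code length: 215/97 = 2.2165 bits/symbol


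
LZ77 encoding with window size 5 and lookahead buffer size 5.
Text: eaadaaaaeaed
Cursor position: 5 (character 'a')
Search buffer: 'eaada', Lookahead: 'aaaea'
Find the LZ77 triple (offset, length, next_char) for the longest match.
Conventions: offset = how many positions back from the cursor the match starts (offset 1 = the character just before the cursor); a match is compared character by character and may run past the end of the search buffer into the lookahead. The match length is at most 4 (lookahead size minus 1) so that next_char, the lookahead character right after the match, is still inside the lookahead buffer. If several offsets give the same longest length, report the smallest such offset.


Try each offset into the search buffer:
  offset=1 (pos 4, char 'a'): match length 3
  offset=2 (pos 3, char 'd'): match length 0
  offset=3 (pos 2, char 'a'): match length 1
  offset=4 (pos 1, char 'a'): match length 2
  offset=5 (pos 0, char 'e'): match length 0
Longest match has length 3 at offset 1.
next_char = character at position 5 + 3 = 8 -> 'e'

Best match: offset=1, length=3 (matching 'aaa' starting at position 4)
LZ77 triple: (1, 3, 'e')


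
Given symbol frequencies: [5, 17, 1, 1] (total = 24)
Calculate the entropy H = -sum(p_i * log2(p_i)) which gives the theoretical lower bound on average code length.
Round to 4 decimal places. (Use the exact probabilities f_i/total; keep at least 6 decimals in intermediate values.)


Per-symbol terms -p_i * log2(p_i) with p_i = f_i/24:
  p = 5/24 = 0.208333: log2(p) = -2.263034, -p*log2(p) = 0.471466
  p = 17/24 = 0.708333: log2(p) = -0.497500, -p*log2(p) = 0.352396
  p = 1/24 = 0.041667: log2(p) = -4.584963, -p*log2(p) = 0.191040
  p = 1/24 = 0.041667: log2(p) = -4.584963, -p*log2(p) = 0.191040
H = 0.471466 + 0.352396 + 0.191040 + 0.191040 = 1.205942

H = 1.2059 bits/symbol


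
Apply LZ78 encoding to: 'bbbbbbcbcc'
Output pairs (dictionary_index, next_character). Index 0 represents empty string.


LZ78 encoding steps:
Dictionary: {0: ''}
Step 1: w='' (idx 0), next='b' -> output (0, 'b'), add 'b' as idx 1
Step 2: w='b' (idx 1), next='b' -> output (1, 'b'), add 'bb' as idx 2
Step 3: w='bb' (idx 2), next='b' -> output (2, 'b'), add 'bbb' as idx 3
Step 4: w='' (idx 0), next='c' -> output (0, 'c'), add 'c' as idx 4
Step 5: w='b' (idx 1), next='c' -> output (1, 'c'), add 'bc' as idx 5
Step 6: w='c' (idx 4), end of input -> output (4, '')


Encoded: [(0, 'b'), (1, 'b'), (2, 'b'), (0, 'c'), (1, 'c'), (4, '')]


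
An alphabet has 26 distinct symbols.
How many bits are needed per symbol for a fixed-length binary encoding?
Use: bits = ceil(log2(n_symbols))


log2(26) = 4.7004
Bracket: 2^4 = 16 < 26 <= 2^5 = 32
So ceil(log2(26)) = 5

bits = ceil(log2(26)) = ceil(4.7004) = 5 bits


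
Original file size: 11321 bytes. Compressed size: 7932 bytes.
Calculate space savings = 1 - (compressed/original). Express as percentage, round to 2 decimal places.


ratio = compressed/original = 7932/11321 = 0.700645
savings = 1 - ratio = 1 - 0.700645 = 0.299355
as a percentage: 0.299355 * 100 = 29.94%

Space savings = 1 - 7932/11321 = 29.94%


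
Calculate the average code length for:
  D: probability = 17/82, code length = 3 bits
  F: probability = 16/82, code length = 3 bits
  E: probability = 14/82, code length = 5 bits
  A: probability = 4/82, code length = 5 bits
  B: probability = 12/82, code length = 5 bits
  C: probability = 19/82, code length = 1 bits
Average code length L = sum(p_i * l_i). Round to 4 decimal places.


Weighted contributions p_i * l_i:
  D: (17/82) * 3 = 51/82
  F: (16/82) * 3 = 48/82
  E: (14/82) * 5 = 70/82
  A: (4/82) * 5 = 20/82
  B: (12/82) * 5 = 60/82
  C: (19/82) * 1 = 19/82
Sum = (51 + 48 + 70 + 20 + 60 + 19)/82 = 268/82

L = 268/82 = 3.2683 bits/symbol


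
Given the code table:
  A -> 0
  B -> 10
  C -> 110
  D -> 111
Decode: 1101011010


Decoding:
110 -> C
10 -> B
110 -> C
10 -> B


Result: CBCB


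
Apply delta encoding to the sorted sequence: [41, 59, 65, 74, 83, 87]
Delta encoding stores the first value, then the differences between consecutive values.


First value: 41
Deltas:
  59 - 41 = 18
  65 - 59 = 6
  74 - 65 = 9
  83 - 74 = 9
  87 - 83 = 4


Delta encoded: [41, 18, 6, 9, 9, 4]


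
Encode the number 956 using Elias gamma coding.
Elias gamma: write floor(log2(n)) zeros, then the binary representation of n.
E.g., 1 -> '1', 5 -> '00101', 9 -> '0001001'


num_bits = floor(log2(956)) + 1 = 10
leading_zeros = num_bits - 1 = 9
binary(956) = 1110111100

Elias gamma(956) = '000000000' + '1110111100' = 0000000001110111100 (19 bits)


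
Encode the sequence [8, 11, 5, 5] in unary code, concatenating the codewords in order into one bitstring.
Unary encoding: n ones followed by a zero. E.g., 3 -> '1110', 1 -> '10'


Encode each number as n ones followed by a terminating 0:
  8 -> 111111110 (9 bits)
  11 -> 111111111110 (12 bits)
  5 -> 111110 (6 bits)
  5 -> 111110 (6 bits)
Total length = 9 + 12 + 6 + 6 = 33 bits.

Unary([8, 11, 5, 5]) = 111111110111111111110111110111110 (33 bits)


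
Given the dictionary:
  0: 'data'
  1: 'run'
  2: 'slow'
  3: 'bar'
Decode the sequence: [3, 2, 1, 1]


Look up each index in the dictionary:
  3 -> 'bar'
  2 -> 'slow'
  1 -> 'run'
  1 -> 'run'

Decoded: "bar slow run run"


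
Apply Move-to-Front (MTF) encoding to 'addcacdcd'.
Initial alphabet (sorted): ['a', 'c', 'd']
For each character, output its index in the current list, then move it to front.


MTF encoding:
'a': index 0 in ['a', 'c', 'd'] -> ['a', 'c', 'd']
'd': index 2 in ['a', 'c', 'd'] -> ['d', 'a', 'c']
'd': index 0 in ['d', 'a', 'c'] -> ['d', 'a', 'c']
'c': index 2 in ['d', 'a', 'c'] -> ['c', 'd', 'a']
'a': index 2 in ['c', 'd', 'a'] -> ['a', 'c', 'd']
'c': index 1 in ['a', 'c', 'd'] -> ['c', 'a', 'd']
'd': index 2 in ['c', 'a', 'd'] -> ['d', 'c', 'a']
'c': index 1 in ['d', 'c', 'a'] -> ['c', 'd', 'a']
'd': index 1 in ['c', 'd', 'a'] -> ['d', 'c', 'a']


Output: [0, 2, 0, 2, 2, 1, 2, 1, 1]


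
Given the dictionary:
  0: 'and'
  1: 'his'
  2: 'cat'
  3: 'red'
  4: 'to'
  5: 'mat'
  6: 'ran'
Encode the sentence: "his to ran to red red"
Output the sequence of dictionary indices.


Look up each word in the dictionary:
  'his' -> 1
  'to' -> 4
  'ran' -> 6
  'to' -> 4
  'red' -> 3
  'red' -> 3

Encoded: [1, 4, 6, 4, 3, 3]


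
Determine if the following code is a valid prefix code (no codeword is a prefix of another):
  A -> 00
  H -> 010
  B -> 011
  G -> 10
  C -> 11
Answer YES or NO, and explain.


Checking each pair (does one codeword prefix another?):
  A='00' vs H='010': no prefix
  A='00' vs B='011': no prefix
  A='00' vs G='10': no prefix
  A='00' vs C='11': no prefix
  H='010' vs A='00': no prefix
  H='010' vs B='011': no prefix
  H='010' vs G='10': no prefix
  H='010' vs C='11': no prefix
  B='011' vs A='00': no prefix
  B='011' vs H='010': no prefix
  B='011' vs G='10': no prefix
  B='011' vs C='11': no prefix
  G='10' vs A='00': no prefix
  G='10' vs H='010': no prefix
  G='10' vs B='011': no prefix
  G='10' vs C='11': no prefix
  C='11' vs A='00': no prefix
  C='11' vs H='010': no prefix
  C='11' vs B='011': no prefix
  C='11' vs G='10': no prefix
No violation found over all pairs.

YES -- this is a valid prefix code. No codeword is a prefix of any other codeword.


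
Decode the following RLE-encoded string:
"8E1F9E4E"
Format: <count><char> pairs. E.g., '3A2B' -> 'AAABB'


Expanding each <count><char> pair:
  8E -> 'EEEEEEEE'
  1F -> 'F'
  9E -> 'EEEEEEEEE'
  4E -> 'EEEE'

Decoded = EEEEEEEEFEEEEEEEEEEEEE


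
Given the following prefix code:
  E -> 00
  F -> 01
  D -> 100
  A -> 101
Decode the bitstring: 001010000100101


Decoding step by step:
Bits 00 -> E
Bits 101 -> A
Bits 00 -> E
Bits 00 -> E
Bits 100 -> D
Bits 101 -> A


Decoded message: EAEEDA


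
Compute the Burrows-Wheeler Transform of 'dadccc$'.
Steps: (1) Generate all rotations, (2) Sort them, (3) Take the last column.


Rotations (sorted):
  0: $dadccc -> last char: c
  1: adccc$d -> last char: d
  2: c$dadcc -> last char: c
  3: cc$dadc -> last char: c
  4: ccc$dad -> last char: d
  5: dadccc$ -> last char: $
  6: dccc$da -> last char: a


BWT = cdccd$a


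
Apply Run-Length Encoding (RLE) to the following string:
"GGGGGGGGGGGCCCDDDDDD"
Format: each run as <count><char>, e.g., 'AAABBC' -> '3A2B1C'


Scanning runs left to right:
  i=0: run of 'G' x 11 -> '11G'
  i=11: run of 'C' x 3 -> '3C'
  i=14: run of 'D' x 6 -> '6D'

RLE = 11G3C6D


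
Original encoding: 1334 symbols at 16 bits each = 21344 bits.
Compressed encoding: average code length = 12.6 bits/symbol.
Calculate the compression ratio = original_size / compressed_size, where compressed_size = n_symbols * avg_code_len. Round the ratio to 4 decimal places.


original_size = n_symbols * orig_bits = 1334 * 16 = 21344 bits
compressed_size = n_symbols * avg_code_len = 1334 * 12.6 = 16808.4 bits
ratio = original_size / compressed_size = 21344 / 16808.4 = 1.2698

Compression ratio = 1.2698


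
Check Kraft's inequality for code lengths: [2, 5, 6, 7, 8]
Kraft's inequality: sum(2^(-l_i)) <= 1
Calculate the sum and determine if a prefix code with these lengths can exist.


Sum = 2^(-2) + 2^(-5) + 2^(-6) + 2^(-7) + 2^(-8)
    = 0.25 + 0.03125 + 0.015625 + 0.0078125 + 0.00390625
    = 79/256 = 0.30859375
Since 0.30859375 <= 1, Kraft's inequality IS satisfied.
A prefix code with these lengths CAN exist.

Kraft sum = 0.30859375. Satisfied.


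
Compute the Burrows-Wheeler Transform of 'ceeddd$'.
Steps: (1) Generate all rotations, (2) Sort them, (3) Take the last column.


Rotations (sorted):
  0: $ceeddd -> last char: d
  1: ceeddd$ -> last char: $
  2: d$ceedd -> last char: d
  3: dd$ceed -> last char: d
  4: ddd$cee -> last char: e
  5: eddd$ce -> last char: e
  6: eeddd$c -> last char: c


BWT = d$ddeec


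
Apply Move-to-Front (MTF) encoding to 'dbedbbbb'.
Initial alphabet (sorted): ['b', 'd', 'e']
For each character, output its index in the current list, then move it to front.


MTF encoding:
'd': index 1 in ['b', 'd', 'e'] -> ['d', 'b', 'e']
'b': index 1 in ['d', 'b', 'e'] -> ['b', 'd', 'e']
'e': index 2 in ['b', 'd', 'e'] -> ['e', 'b', 'd']
'd': index 2 in ['e', 'b', 'd'] -> ['d', 'e', 'b']
'b': index 2 in ['d', 'e', 'b'] -> ['b', 'd', 'e']
'b': index 0 in ['b', 'd', 'e'] -> ['b', 'd', 'e']
'b': index 0 in ['b', 'd', 'e'] -> ['b', 'd', 'e']
'b': index 0 in ['b', 'd', 'e'] -> ['b', 'd', 'e']


Output: [1, 1, 2, 2, 2, 0, 0, 0]


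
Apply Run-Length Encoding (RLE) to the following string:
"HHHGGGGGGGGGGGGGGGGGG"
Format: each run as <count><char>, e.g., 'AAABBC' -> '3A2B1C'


Scanning runs left to right:
  i=0: run of 'H' x 3 -> '3H'
  i=3: run of 'G' x 18 -> '18G'

RLE = 3H18G


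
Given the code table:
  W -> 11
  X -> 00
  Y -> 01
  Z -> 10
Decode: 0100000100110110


Decoding:
01 -> Y
00 -> X
00 -> X
01 -> Y
00 -> X
11 -> W
01 -> Y
10 -> Z


Result: YXXYXWYZ


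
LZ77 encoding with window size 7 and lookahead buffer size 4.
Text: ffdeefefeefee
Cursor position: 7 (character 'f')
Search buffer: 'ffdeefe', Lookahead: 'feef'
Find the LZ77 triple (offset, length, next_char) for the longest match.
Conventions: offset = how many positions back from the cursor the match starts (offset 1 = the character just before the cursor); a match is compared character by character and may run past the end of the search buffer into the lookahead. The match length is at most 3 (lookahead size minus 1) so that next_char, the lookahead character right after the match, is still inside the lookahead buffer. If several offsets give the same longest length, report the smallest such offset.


Try each offset into the search buffer:
  offset=1 (pos 6, char 'e'): match length 0
  offset=2 (pos 5, char 'f'): match length 2
  offset=3 (pos 4, char 'e'): match length 0
  offset=4 (pos 3, char 'e'): match length 0
  offset=5 (pos 2, char 'd'): match length 0
  offset=6 (pos 1, char 'f'): match length 1
  offset=7 (pos 0, char 'f'): match length 1
Longest match has length 2 at offset 2.
next_char = character at position 7 + 2 = 9 -> 'e'

Best match: offset=2, length=2 (matching 'fe' starting at position 5)
LZ77 triple: (2, 2, 'e')


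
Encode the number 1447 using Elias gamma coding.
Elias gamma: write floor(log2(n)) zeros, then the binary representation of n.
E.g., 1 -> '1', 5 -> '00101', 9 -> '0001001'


num_bits = floor(log2(1447)) + 1 = 11
leading_zeros = num_bits - 1 = 10
binary(1447) = 10110100111

Elias gamma(1447) = '0000000000' + '10110100111' = 000000000010110100111 (21 bits)


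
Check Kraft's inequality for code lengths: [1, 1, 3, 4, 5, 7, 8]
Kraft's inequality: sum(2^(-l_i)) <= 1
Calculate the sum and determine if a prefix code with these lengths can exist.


Sum = 2^(-1) + 2^(-1) + 2^(-3) + 2^(-4) + 2^(-5) + 2^(-7) + 2^(-8)
    = 0.5 + 0.5 + 0.125 + 0.0625 + 0.03125 + 0.0078125 + 0.00390625
    = 315/256 = 1.23046875
Since 1.23046875 > 1, Kraft's inequality is NOT satisfied.
A prefix code with these lengths CANNOT exist.

Kraft sum = 1.23046875. Not satisfied.


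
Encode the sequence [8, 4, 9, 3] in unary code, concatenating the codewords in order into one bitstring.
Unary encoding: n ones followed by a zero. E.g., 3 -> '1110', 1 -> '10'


Encode each number as n ones followed by a terminating 0:
  8 -> 111111110 (9 bits)
  4 -> 11110 (5 bits)
  9 -> 1111111110 (10 bits)
  3 -> 1110 (4 bits)
Total length = 9 + 5 + 10 + 4 = 28 bits.

Unary([8, 4, 9, 3]) = 1111111101111011111111101110 (28 bits)


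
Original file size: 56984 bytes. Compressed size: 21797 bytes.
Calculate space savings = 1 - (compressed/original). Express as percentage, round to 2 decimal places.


ratio = compressed/original = 21797/56984 = 0.382511
savings = 1 - ratio = 1 - 0.382511 = 0.617489
as a percentage: 0.617489 * 100 = 61.75%

Space savings = 1 - 21797/56984 = 61.75%


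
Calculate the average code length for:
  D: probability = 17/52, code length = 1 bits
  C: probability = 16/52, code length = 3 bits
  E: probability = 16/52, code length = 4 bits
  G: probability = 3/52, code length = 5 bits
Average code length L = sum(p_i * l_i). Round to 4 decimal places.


Weighted contributions p_i * l_i:
  D: (17/52) * 1 = 17/52
  C: (16/52) * 3 = 48/52
  E: (16/52) * 4 = 64/52
  G: (3/52) * 5 = 15/52
Sum = (17 + 48 + 64 + 15)/52 = 144/52

L = 144/52 = 2.7692 bits/symbol


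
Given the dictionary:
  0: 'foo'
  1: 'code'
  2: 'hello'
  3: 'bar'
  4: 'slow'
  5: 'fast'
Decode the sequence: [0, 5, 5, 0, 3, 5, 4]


Look up each index in the dictionary:
  0 -> 'foo'
  5 -> 'fast'
  5 -> 'fast'
  0 -> 'foo'
  3 -> 'bar'
  5 -> 'fast'
  4 -> 'slow'

Decoded: "foo fast fast foo bar fast slow"


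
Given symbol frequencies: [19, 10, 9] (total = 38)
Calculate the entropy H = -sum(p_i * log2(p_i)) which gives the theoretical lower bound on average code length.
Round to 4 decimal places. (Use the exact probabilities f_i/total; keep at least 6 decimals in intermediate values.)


Per-symbol terms -p_i * log2(p_i) with p_i = f_i/38:
  p = 19/38 = 0.500000: log2(p) = -1.000000, -p*log2(p) = 0.500000
  p = 10/38 = 0.263158: log2(p) = -1.925999, -p*log2(p) = 0.506842
  p = 9/38 = 0.236842: log2(p) = -2.078003, -p*log2(p) = 0.492158
H = 0.500000 + 0.506842 + 0.492158 = 1.499000

H = 1.499 bits/symbol


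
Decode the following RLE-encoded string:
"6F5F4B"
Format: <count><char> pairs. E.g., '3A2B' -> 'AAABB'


Expanding each <count><char> pair:
  6F -> 'FFFFFF'
  5F -> 'FFFFF'
  4B -> 'BBBB'

Decoded = FFFFFFFFFFFBBBB


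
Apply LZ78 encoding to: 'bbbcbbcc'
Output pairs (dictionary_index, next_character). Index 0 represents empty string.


LZ78 encoding steps:
Dictionary: {0: ''}
Step 1: w='' (idx 0), next='b' -> output (0, 'b'), add 'b' as idx 1
Step 2: w='b' (idx 1), next='b' -> output (1, 'b'), add 'bb' as idx 2
Step 3: w='' (idx 0), next='c' -> output (0, 'c'), add 'c' as idx 3
Step 4: w='bb' (idx 2), next='c' -> output (2, 'c'), add 'bbc' as idx 4
Step 5: w='c' (idx 3), end of input -> output (3, '')


Encoded: [(0, 'b'), (1, 'b'), (0, 'c'), (2, 'c'), (3, '')]


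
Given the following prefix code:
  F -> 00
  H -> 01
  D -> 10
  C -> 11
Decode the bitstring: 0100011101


Decoding step by step:
Bits 01 -> H
Bits 00 -> F
Bits 01 -> H
Bits 11 -> C
Bits 01 -> H


Decoded message: HFHCH


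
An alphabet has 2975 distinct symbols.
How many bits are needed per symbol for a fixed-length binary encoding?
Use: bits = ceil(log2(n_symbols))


log2(2975) = 11.5387
Bracket: 2^11 = 2048 < 2975 <= 2^12 = 4096
So ceil(log2(2975)) = 12

bits = ceil(log2(2975)) = ceil(11.5387) = 12 bits


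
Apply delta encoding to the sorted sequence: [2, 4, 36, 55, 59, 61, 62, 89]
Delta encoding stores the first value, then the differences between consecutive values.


First value: 2
Deltas:
  4 - 2 = 2
  36 - 4 = 32
  55 - 36 = 19
  59 - 55 = 4
  61 - 59 = 2
  62 - 61 = 1
  89 - 62 = 27


Delta encoded: [2, 2, 32, 19, 4, 2, 1, 27]


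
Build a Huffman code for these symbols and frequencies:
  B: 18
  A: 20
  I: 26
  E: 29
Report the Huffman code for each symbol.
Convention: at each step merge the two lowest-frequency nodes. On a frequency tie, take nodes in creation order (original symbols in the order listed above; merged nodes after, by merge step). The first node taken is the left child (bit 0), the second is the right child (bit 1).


Huffman tree construction:
Step 1: Merge B(18) + A(20) = 38
Step 2: Merge I(26) + E(29) = 55
Step 3: Merge (B+A)(38) + (I+E)(55) = 93
Read each symbol's code off the tree from the root (left child = 0, right child = 1).

Codes:
  B: 00 (length 2)
  A: 01 (length 2)
  I: 10 (length 2)
  E: 11 (length 2)
Average code length: 186/93 = 2.0000 bits/symbol


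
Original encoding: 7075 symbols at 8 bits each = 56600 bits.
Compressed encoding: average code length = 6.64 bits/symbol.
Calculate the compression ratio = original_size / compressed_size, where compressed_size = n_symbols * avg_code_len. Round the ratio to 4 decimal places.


original_size = n_symbols * orig_bits = 7075 * 8 = 56600 bits
compressed_size = n_symbols * avg_code_len = 7075 * 6.64 = 46978.0 bits
ratio = original_size / compressed_size = 56600 / 46978.0 = 1.2048

Compression ratio = 1.2048


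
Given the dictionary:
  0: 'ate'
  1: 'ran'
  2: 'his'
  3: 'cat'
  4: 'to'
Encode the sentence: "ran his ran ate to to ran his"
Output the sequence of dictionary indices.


Look up each word in the dictionary:
  'ran' -> 1
  'his' -> 2
  'ran' -> 1
  'ate' -> 0
  'to' -> 4
  'to' -> 4
  'ran' -> 1
  'his' -> 2

Encoded: [1, 2, 1, 0, 4, 4, 1, 2]


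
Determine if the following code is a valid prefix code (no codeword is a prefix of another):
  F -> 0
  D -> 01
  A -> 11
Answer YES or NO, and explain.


Checking each pair (does one codeword prefix another?):
  F='0' vs D='01': prefix -- VIOLATION

NO -- this is NOT a valid prefix code. F (0) is a prefix of D (01).


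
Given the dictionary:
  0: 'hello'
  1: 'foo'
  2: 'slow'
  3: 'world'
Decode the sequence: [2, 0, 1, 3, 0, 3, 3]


Look up each index in the dictionary:
  2 -> 'slow'
  0 -> 'hello'
  1 -> 'foo'
  3 -> 'world'
  0 -> 'hello'
  3 -> 'world'
  3 -> 'world'

Decoded: "slow hello foo world hello world world"


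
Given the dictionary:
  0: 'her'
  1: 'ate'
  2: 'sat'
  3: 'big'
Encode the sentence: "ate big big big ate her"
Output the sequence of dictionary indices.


Look up each word in the dictionary:
  'ate' -> 1
  'big' -> 3
  'big' -> 3
  'big' -> 3
  'ate' -> 1
  'her' -> 0

Encoded: [1, 3, 3, 3, 1, 0]


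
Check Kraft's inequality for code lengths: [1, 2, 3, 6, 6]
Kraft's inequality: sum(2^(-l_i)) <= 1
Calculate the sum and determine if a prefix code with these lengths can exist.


Sum = 2^(-1) + 2^(-2) + 2^(-3) + 2^(-6) + 2^(-6)
    = 0.5 + 0.25 + 0.125 + 0.015625 + 0.015625
    = 58/64 = 0.90625
Since 0.90625 <= 1, Kraft's inequality IS satisfied.
A prefix code with these lengths CAN exist.

Kraft sum = 0.90625. Satisfied.


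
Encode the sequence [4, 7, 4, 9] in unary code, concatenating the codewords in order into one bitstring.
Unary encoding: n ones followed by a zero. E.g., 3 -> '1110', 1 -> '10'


Encode each number as n ones followed by a terminating 0:
  4 -> 11110 (5 bits)
  7 -> 11111110 (8 bits)
  4 -> 11110 (5 bits)
  9 -> 1111111110 (10 bits)
Total length = 5 + 8 + 5 + 10 = 28 bits.

Unary([4, 7, 4, 9]) = 1111011111110111101111111110 (28 bits)


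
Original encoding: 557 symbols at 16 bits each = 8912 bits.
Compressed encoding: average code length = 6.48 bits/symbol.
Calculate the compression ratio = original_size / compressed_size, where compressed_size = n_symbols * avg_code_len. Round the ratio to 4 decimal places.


original_size = n_symbols * orig_bits = 557 * 16 = 8912 bits
compressed_size = n_symbols * avg_code_len = 557 * 6.48 = 3609.36 bits
ratio = original_size / compressed_size = 8912 / 3609.36 = 2.4691

Compression ratio = 2.4691


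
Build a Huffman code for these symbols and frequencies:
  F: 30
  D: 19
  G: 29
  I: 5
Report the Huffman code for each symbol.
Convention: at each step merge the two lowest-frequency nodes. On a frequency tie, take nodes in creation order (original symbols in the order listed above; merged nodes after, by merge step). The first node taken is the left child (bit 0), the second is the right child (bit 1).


Huffman tree construction:
Step 1: Merge I(5) + D(19) = 24
Step 2: Merge (I+D)(24) + G(29) = 53
Step 3: Merge F(30) + ((I+D)+G)(53) = 83
Read each symbol's code off the tree from the root (left child = 0, right child = 1).

Codes:
  F: 0 (length 1)
  D: 101 (length 3)
  G: 11 (length 2)
  I: 100 (length 3)
Average code length: 160/83 = 1.9277 bits/symbol


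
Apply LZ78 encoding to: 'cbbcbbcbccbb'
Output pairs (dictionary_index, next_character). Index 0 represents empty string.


LZ78 encoding steps:
Dictionary: {0: ''}
Step 1: w='' (idx 0), next='c' -> output (0, 'c'), add 'c' as idx 1
Step 2: w='' (idx 0), next='b' -> output (0, 'b'), add 'b' as idx 2
Step 3: w='b' (idx 2), next='c' -> output (2, 'c'), add 'bc' as idx 3
Step 4: w='b' (idx 2), next='b' -> output (2, 'b'), add 'bb' as idx 4
Step 5: w='c' (idx 1), next='b' -> output (1, 'b'), add 'cb' as idx 5
Step 6: w='c' (idx 1), next='c' -> output (1, 'c'), add 'cc' as idx 6
Step 7: w='bb' (idx 4), end of input -> output (4, '')


Encoded: [(0, 'c'), (0, 'b'), (2, 'c'), (2, 'b'), (1, 'b'), (1, 'c'), (4, '')]


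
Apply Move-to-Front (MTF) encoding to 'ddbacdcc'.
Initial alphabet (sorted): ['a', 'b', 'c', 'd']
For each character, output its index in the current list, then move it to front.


MTF encoding:
'd': index 3 in ['a', 'b', 'c', 'd'] -> ['d', 'a', 'b', 'c']
'd': index 0 in ['d', 'a', 'b', 'c'] -> ['d', 'a', 'b', 'c']
'b': index 2 in ['d', 'a', 'b', 'c'] -> ['b', 'd', 'a', 'c']
'a': index 2 in ['b', 'd', 'a', 'c'] -> ['a', 'b', 'd', 'c']
'c': index 3 in ['a', 'b', 'd', 'c'] -> ['c', 'a', 'b', 'd']
'd': index 3 in ['c', 'a', 'b', 'd'] -> ['d', 'c', 'a', 'b']
'c': index 1 in ['d', 'c', 'a', 'b'] -> ['c', 'd', 'a', 'b']
'c': index 0 in ['c', 'd', 'a', 'b'] -> ['c', 'd', 'a', 'b']


Output: [3, 0, 2, 2, 3, 3, 1, 0]


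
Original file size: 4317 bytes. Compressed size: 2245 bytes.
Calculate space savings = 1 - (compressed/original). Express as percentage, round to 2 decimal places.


ratio = compressed/original = 2245/4317 = 0.520037
savings = 1 - ratio = 1 - 0.520037 = 0.479963
as a percentage: 0.479963 * 100 = 48.0%

Space savings = 1 - 2245/4317 = 48.0%


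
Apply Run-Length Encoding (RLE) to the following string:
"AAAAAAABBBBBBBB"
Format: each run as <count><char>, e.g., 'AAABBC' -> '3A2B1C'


Scanning runs left to right:
  i=0: run of 'A' x 7 -> '7A'
  i=7: run of 'B' x 8 -> '8B'

RLE = 7A8B


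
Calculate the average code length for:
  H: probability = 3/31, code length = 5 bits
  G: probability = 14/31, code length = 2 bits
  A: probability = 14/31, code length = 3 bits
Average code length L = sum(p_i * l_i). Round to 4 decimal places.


Weighted contributions p_i * l_i:
  H: (3/31) * 5 = 15/31
  G: (14/31) * 2 = 28/31
  A: (14/31) * 3 = 42/31
Sum = (15 + 28 + 42)/31 = 85/31

L = 85/31 = 2.7419 bits/symbol


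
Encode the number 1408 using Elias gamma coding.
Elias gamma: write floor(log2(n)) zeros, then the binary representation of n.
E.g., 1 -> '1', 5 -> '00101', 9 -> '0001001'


num_bits = floor(log2(1408)) + 1 = 11
leading_zeros = num_bits - 1 = 10
binary(1408) = 10110000000

Elias gamma(1408) = '0000000000' + '10110000000' = 000000000010110000000 (21 bits)


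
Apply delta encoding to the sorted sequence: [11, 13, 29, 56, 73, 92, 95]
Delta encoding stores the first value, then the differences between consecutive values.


First value: 11
Deltas:
  13 - 11 = 2
  29 - 13 = 16
  56 - 29 = 27
  73 - 56 = 17
  92 - 73 = 19
  95 - 92 = 3


Delta encoded: [11, 2, 16, 27, 17, 19, 3]


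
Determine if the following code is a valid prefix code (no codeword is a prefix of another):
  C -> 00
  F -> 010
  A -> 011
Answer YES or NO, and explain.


Checking each pair (does one codeword prefix another?):
  C='00' vs F='010': no prefix
  C='00' vs A='011': no prefix
  F='010' vs C='00': no prefix
  F='010' vs A='011': no prefix
  A='011' vs C='00': no prefix
  A='011' vs F='010': no prefix
No violation found over all pairs.

YES -- this is a valid prefix code. No codeword is a prefix of any other codeword.


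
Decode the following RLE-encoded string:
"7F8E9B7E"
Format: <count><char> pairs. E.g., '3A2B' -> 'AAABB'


Expanding each <count><char> pair:
  7F -> 'FFFFFFF'
  8E -> 'EEEEEEEE'
  9B -> 'BBBBBBBBB'
  7E -> 'EEEEEEE'

Decoded = FFFFFFFEEEEEEEEBBBBBBBBBEEEEEEE


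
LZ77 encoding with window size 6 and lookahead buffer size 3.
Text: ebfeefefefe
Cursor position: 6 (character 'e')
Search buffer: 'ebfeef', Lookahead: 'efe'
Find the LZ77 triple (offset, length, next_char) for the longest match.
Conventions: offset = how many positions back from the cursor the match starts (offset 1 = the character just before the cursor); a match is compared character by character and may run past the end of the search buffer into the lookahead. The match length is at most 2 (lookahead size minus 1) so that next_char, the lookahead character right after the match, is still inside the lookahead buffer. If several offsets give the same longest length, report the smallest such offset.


Try each offset into the search buffer:
  offset=1 (pos 5, char 'f'): match length 0
  offset=2 (pos 4, char 'e'): match length 2
  offset=3 (pos 3, char 'e'): match length 1
  offset=4 (pos 2, char 'f'): match length 0
  offset=5 (pos 1, char 'b'): match length 0
  offset=6 (pos 0, char 'e'): match length 1
Longest match has length 2 at offset 2.
next_char = character at position 6 + 2 = 8 -> 'e'

Best match: offset=2, length=2 (matching 'ef' starting at position 4)
LZ77 triple: (2, 2, 'e')


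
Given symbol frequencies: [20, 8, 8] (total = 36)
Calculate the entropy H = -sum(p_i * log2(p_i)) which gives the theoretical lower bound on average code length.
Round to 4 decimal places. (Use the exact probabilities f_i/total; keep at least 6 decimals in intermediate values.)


Per-symbol terms -p_i * log2(p_i) with p_i = f_i/36:
  p = 20/36 = 0.555556: log2(p) = -0.847997, -p*log2(p) = 0.471109
  p = 8/36 = 0.222222: log2(p) = -2.169925, -p*log2(p) = 0.482206
  p = 8/36 = 0.222222: log2(p) = -2.169925, -p*log2(p) = 0.482206
H = 0.471109 + 0.482206 + 0.482206 = 1.435521

H = 1.4355 bits/symbol


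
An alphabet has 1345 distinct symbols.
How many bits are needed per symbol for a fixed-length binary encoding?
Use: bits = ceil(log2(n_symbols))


log2(1345) = 10.3934
Bracket: 2^10 = 1024 < 1345 <= 2^11 = 2048
So ceil(log2(1345)) = 11

bits = ceil(log2(1345)) = ceil(10.3934) = 11 bits


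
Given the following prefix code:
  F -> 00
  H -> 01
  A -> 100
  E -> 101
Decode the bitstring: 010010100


Decoding step by step:
Bits 01 -> H
Bits 00 -> F
Bits 101 -> E
Bits 00 -> F


Decoded message: HFEF


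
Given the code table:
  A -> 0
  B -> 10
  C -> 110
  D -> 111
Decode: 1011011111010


Decoding:
10 -> B
110 -> C
111 -> D
110 -> C
10 -> B


Result: BCDCB


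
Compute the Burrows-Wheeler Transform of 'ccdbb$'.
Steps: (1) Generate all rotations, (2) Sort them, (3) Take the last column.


Rotations (sorted):
  0: $ccdbb -> last char: b
  1: b$ccdb -> last char: b
  2: bb$ccd -> last char: d
  3: ccdbb$ -> last char: $
  4: cdbb$c -> last char: c
  5: dbb$cc -> last char: c


BWT = bbd$cc


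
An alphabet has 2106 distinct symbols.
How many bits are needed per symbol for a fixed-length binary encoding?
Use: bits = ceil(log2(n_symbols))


log2(2106) = 11.0403
Bracket: 2^11 = 2048 < 2106 <= 2^12 = 4096
So ceil(log2(2106)) = 12

bits = ceil(log2(2106)) = ceil(11.0403) = 12 bits


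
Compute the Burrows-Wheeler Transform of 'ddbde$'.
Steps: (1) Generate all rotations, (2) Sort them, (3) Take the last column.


Rotations (sorted):
  0: $ddbde -> last char: e
  1: bde$dd -> last char: d
  2: dbde$d -> last char: d
  3: ddbde$ -> last char: $
  4: de$ddb -> last char: b
  5: e$ddbd -> last char: d


BWT = edd$bd


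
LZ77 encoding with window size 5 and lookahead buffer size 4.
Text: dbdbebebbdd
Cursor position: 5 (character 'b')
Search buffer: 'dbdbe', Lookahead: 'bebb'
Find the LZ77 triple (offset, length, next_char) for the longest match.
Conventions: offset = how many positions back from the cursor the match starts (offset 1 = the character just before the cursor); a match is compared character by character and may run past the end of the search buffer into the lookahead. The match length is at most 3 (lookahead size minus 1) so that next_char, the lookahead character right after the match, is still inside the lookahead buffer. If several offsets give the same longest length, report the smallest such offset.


Try each offset into the search buffer:
  offset=1 (pos 4, char 'e'): match length 0
  offset=2 (pos 3, char 'b'): match length 3
  offset=3 (pos 2, char 'd'): match length 0
  offset=4 (pos 1, char 'b'): match length 1
  offset=5 (pos 0, char 'd'): match length 0
Longest match has length 3 at offset 2.
next_char = character at position 5 + 3 = 8 -> 'b'

Best match: offset=2, length=3 (matching 'beb' starting at position 3)
LZ77 triple: (2, 3, 'b')


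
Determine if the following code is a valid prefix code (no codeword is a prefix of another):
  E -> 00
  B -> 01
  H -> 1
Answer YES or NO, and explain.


Checking each pair (does one codeword prefix another?):
  E='00' vs B='01': no prefix
  E='00' vs H='1': no prefix
  B='01' vs E='00': no prefix
  B='01' vs H='1': no prefix
  H='1' vs E='00': no prefix
  H='1' vs B='01': no prefix
No violation found over all pairs.

YES -- this is a valid prefix code. No codeword is a prefix of any other codeword.


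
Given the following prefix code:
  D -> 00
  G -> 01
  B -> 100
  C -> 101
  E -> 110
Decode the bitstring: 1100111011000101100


Decoding step by step:
Bits 110 -> E
Bits 01 -> G
Bits 110 -> E
Bits 110 -> E
Bits 00 -> D
Bits 101 -> C
Bits 100 -> B


Decoded message: EGEEDCB


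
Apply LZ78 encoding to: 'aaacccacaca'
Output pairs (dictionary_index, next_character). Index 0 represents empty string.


LZ78 encoding steps:
Dictionary: {0: ''}
Step 1: w='' (idx 0), next='a' -> output (0, 'a'), add 'a' as idx 1
Step 2: w='a' (idx 1), next='a' -> output (1, 'a'), add 'aa' as idx 2
Step 3: w='' (idx 0), next='c' -> output (0, 'c'), add 'c' as idx 3
Step 4: w='c' (idx 3), next='c' -> output (3, 'c'), add 'cc' as idx 4
Step 5: w='a' (idx 1), next='c' -> output (1, 'c'), add 'ac' as idx 5
Step 6: w='ac' (idx 5), next='a' -> output (5, 'a'), add 'aca' as idx 6


Encoded: [(0, 'a'), (1, 'a'), (0, 'c'), (3, 'c'), (1, 'c'), (5, 'a')]


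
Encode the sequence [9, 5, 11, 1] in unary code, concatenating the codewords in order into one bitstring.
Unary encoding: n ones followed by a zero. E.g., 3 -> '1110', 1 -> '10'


Encode each number as n ones followed by a terminating 0:
  9 -> 1111111110 (10 bits)
  5 -> 111110 (6 bits)
  11 -> 111111111110 (12 bits)
  1 -> 10 (2 bits)
Total length = 10 + 6 + 12 + 2 = 30 bits.

Unary([9, 5, 11, 1]) = 111111111011111011111111111010 (30 bits)


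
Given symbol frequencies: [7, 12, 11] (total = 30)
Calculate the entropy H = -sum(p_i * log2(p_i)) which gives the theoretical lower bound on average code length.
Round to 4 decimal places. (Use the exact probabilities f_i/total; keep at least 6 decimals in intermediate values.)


Per-symbol terms -p_i * log2(p_i) with p_i = f_i/30:
  p = 7/30 = 0.233333: log2(p) = -2.099536, -p*log2(p) = 0.489892
  p = 12/30 = 0.400000: log2(p) = -1.321928, -p*log2(p) = 0.528771
  p = 11/30 = 0.366667: log2(p) = -1.447459, -p*log2(p) = 0.530735
H = 0.489892 + 0.528771 + 0.530735 = 1.549398

H = 1.5494 bits/symbol


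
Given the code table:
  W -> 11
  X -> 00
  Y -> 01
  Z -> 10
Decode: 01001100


Decoding:
01 -> Y
00 -> X
11 -> W
00 -> X


Result: YXWX


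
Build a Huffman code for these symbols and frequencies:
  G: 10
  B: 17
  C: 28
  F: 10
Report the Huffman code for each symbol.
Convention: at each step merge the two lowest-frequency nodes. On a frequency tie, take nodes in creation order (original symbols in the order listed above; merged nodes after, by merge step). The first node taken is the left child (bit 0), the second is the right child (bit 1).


Huffman tree construction:
Step 1: Merge G(10) + F(10) = 20
Step 2: Merge B(17) + (G+F)(20) = 37
Step 3: Merge C(28) + (B+(G+F))(37) = 65
Read each symbol's code off the tree from the root (left child = 0, right child = 1).

Codes:
  G: 110 (length 3)
  B: 10 (length 2)
  C: 0 (length 1)
  F: 111 (length 3)
Average code length: 122/65 = 1.8769 bits/symbol


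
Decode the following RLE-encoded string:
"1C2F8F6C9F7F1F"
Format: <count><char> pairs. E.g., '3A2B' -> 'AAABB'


Expanding each <count><char> pair:
  1C -> 'C'
  2F -> 'FF'
  8F -> 'FFFFFFFF'
  6C -> 'CCCCCC'
  9F -> 'FFFFFFFFF'
  7F -> 'FFFFFFF'
  1F -> 'F'

Decoded = CFFFFFFFFFFCCCCCCFFFFFFFFFFFFFFFFF


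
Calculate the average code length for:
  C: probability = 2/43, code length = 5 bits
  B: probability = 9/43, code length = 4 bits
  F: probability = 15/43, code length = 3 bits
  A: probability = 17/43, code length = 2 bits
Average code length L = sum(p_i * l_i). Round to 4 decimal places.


Weighted contributions p_i * l_i:
  C: (2/43) * 5 = 10/43
  B: (9/43) * 4 = 36/43
  F: (15/43) * 3 = 45/43
  A: (17/43) * 2 = 34/43
Sum = (10 + 36 + 45 + 34)/43 = 125/43

L = 125/43 = 2.9070 bits/symbol


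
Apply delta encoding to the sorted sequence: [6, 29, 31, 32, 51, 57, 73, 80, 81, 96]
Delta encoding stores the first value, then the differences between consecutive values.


First value: 6
Deltas:
  29 - 6 = 23
  31 - 29 = 2
  32 - 31 = 1
  51 - 32 = 19
  57 - 51 = 6
  73 - 57 = 16
  80 - 73 = 7
  81 - 80 = 1
  96 - 81 = 15


Delta encoded: [6, 23, 2, 1, 19, 6, 16, 7, 1, 15]


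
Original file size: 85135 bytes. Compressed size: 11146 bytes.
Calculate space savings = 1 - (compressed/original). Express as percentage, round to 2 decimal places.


ratio = compressed/original = 11146/85135 = 0.130921
savings = 1 - ratio = 1 - 0.130921 = 0.869079
as a percentage: 0.869079 * 100 = 86.91%

Space savings = 1 - 11146/85135 = 86.91%


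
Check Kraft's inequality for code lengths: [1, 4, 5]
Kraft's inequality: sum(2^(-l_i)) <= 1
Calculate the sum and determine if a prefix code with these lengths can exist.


Sum = 2^(-1) + 2^(-4) + 2^(-5)
    = 0.5 + 0.0625 + 0.03125
    = 19/32 = 0.59375
Since 0.59375 <= 1, Kraft's inequality IS satisfied.
A prefix code with these lengths CAN exist.

Kraft sum = 0.59375. Satisfied.


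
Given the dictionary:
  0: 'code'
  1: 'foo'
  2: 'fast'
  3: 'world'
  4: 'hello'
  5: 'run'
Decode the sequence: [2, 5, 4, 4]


Look up each index in the dictionary:
  2 -> 'fast'
  5 -> 'run'
  4 -> 'hello'
  4 -> 'hello'

Decoded: "fast run hello hello"


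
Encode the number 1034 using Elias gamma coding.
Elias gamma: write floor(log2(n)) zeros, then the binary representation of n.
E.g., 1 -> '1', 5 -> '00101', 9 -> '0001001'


num_bits = floor(log2(1034)) + 1 = 11
leading_zeros = num_bits - 1 = 10
binary(1034) = 10000001010

Elias gamma(1034) = '0000000000' + '10000001010' = 000000000010000001010 (21 bits)


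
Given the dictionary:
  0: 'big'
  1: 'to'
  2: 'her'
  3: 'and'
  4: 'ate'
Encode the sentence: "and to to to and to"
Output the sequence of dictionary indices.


Look up each word in the dictionary:
  'and' -> 3
  'to' -> 1
  'to' -> 1
  'to' -> 1
  'and' -> 3
  'to' -> 1

Encoded: [3, 1, 1, 1, 3, 1]


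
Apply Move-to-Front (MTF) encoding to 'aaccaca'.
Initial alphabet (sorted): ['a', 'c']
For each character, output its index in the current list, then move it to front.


MTF encoding:
'a': index 0 in ['a', 'c'] -> ['a', 'c']
'a': index 0 in ['a', 'c'] -> ['a', 'c']
'c': index 1 in ['a', 'c'] -> ['c', 'a']
'c': index 0 in ['c', 'a'] -> ['c', 'a']
'a': index 1 in ['c', 'a'] -> ['a', 'c']
'c': index 1 in ['a', 'c'] -> ['c', 'a']
'a': index 1 in ['c', 'a'] -> ['a', 'c']


Output: [0, 0, 1, 0, 1, 1, 1]


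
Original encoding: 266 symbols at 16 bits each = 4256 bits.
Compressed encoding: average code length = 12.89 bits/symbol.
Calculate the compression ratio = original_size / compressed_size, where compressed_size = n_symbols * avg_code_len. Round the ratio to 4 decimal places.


original_size = n_symbols * orig_bits = 266 * 16 = 4256 bits
compressed_size = n_symbols * avg_code_len = 266 * 12.89 = 3428.74 bits
ratio = original_size / compressed_size = 4256 / 3428.74 = 1.2413

Compression ratio = 1.2413


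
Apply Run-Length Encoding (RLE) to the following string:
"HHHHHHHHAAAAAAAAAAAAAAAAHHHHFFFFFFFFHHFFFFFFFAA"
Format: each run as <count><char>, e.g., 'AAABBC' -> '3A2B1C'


Scanning runs left to right:
  i=0: run of 'H' x 8 -> '8H'
  i=8: run of 'A' x 16 -> '16A'
  i=24: run of 'H' x 4 -> '4H'
  i=28: run of 'F' x 8 -> '8F'
  i=36: run of 'H' x 2 -> '2H'
  i=38: run of 'F' x 7 -> '7F'
  i=45: run of 'A' x 2 -> '2A'

RLE = 8H16A4H8F2H7F2A
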